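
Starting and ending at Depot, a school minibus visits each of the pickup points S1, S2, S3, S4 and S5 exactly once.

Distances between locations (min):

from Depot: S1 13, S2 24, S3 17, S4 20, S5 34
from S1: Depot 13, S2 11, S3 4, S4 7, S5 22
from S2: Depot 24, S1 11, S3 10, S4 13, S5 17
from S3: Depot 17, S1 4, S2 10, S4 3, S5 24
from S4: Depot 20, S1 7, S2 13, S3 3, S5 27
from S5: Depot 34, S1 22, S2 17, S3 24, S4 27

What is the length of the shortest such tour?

There are 60 distinct closed tours to check (reversals are equivalent).
Depot-S1-S2-S3-S4-S5-Depot: 13+11+10+3+27+34 = 98
Depot-S1-S2-S3-S5-S4-Depot: 13+11+10+24+27+20 = 105
Depot-S1-S2-S4-S3-S5-Depot: 13+11+13+3+24+34 = 98
Depot-S1-S2-S4-S5-S3-Depot: 13+11+13+27+24+17 = 105
Depot-S1-S2-S5-S3-S4-Depot: 13+11+17+24+3+20 = 88
Depot-S1-S2-S5-S4-S3-Depot: 13+11+17+27+3+17 = 88
Depot-S1-S3-S2-S4-S5-Depot: 13+4+10+13+27+34 = 101
Depot-S1-S3-S2-S5-S4-Depot: 13+4+10+17+27+20 = 91
Depot-S1-S3-S4-S2-S5-Depot: 13+4+3+13+17+34 = 84
Depot-S1-S3-S4-S5-S2-Depot: 13+4+3+27+17+24 = 88
Depot-S1-S3-S5-S2-S4-Depot: 13+4+24+17+13+20 = 91
Depot-S1-S3-S5-S4-S2-Depot: 13+4+24+27+13+24 = 105
Depot-S1-S4-S2-S3-S5-Depot: 13+7+13+10+24+34 = 101
Depot-S1-S4-S2-S5-S3-Depot: 13+7+13+17+24+17 = 91
… (46 more)
The minimum is 84.
One optimal route: Depot → S1 → S3 → S4 → S2 → S5 → Depot (or its reverse).

Minimum total distance: 84 min.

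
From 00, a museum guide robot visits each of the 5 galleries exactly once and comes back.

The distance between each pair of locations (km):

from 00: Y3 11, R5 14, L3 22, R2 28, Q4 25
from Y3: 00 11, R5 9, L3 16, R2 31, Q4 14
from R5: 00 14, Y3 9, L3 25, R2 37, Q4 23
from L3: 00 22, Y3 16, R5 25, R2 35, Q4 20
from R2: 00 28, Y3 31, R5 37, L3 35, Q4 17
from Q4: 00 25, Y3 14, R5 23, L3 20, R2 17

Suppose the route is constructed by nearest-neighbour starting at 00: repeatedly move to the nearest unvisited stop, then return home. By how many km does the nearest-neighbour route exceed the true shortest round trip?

00: Y3=11, R5=14, L3=22, Q4=25, R2=28 ⇒ Y3
Y3: R5=9, Q4=14, L3=16, R2=31 ⇒ R5
R5: Q4=23, L3=25, R2=37 ⇒ Q4
Q4: R2=17, L3=20 ⇒ R2
R2: L3=35 ⇒ L3
NN route 00 → Y3 → R5 → Q4 → R2 → L3 → 00 costs 117.
Optimal: 00 → R5 → Y3 → L3 → Q4 → R2 → 00 costs 104 (by enumerating all 60 distinct tours).
Excess = 117 − 104 = 13.

13 km longer than the optimal tour.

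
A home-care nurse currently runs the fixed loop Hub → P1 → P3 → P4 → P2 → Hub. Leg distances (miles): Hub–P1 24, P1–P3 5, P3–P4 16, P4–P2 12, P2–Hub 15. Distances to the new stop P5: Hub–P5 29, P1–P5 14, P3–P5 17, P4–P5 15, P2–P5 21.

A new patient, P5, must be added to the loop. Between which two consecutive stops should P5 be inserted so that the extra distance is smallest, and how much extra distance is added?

Minimum extra distance: 16 miles, inserting P5 between P3 and P4.

Insertion cost between consecutive stops i–j is d(i,P5) + d(P5,j) − d(i,j):
  between Hub and P1: 29 + 14 − 24 = 19
  between P1 and P3: 14 + 17 − 5 = 26
  between P3 and P4: 17 + 15 − 16 = 16
  between P4 and P2: 15 + 21 − 12 = 24
  between P2 and Hub: 21 + 29 − 15 = 35
Cheapest insertion is between P3 and P4, adding 16.
New total = 72 + 16 = 88.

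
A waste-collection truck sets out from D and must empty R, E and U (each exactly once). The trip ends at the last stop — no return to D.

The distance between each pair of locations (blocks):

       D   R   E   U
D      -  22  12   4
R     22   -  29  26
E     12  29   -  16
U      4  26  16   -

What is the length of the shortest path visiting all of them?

There are 3! = 6 possible orderings.
D → R → E → U: 22+29+16 = 67
D → R → U → E: 22+26+16 = 64
D → E → R → U: 12+29+26 = 67
D → E → U → R: 12+16+26 = 54
D → U → R → E: 4+26+29 = 59
D → U → E → R: 4+16+29 = 49
The minimum is 49.
One shortest path: D → U → E → R.

Minimum one-way distance = 49 blocks.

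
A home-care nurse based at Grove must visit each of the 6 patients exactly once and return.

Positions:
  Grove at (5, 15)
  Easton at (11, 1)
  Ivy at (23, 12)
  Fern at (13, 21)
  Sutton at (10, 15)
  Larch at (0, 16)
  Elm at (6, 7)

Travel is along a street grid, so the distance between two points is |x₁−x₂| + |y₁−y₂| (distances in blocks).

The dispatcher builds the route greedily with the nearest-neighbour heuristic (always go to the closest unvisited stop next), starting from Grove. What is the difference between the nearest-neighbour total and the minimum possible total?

Excess over optimum: 14 blocks.

From Grove: Sutton=5, Larch=6, Elm=9, Fern=14, Easton=20, Ivy=21 → choose Sutton (5).
From Sutton: Fern=9, Larch=11, Elm=12, Easton=15, Ivy=16 → choose Fern (9).
From Fern: Larch=18, Ivy=19, Elm=21, Easton=22 → choose Larch (18).
From Larch: Elm=15, Easton=26, Ivy=27 → choose Elm (15).
From Elm: Easton=11, Ivy=22 → choose Easton (11).
From Easton: Ivy=23 → choose Ivy (23).
NN route Grove → Sutton → Fern → Larch → Elm → Easton → Ivy → Grove costs 102.
Optimal: Grove → Sutton → Fern → Ivy → Easton → Elm → Larch → Grove costs 88 (by enumerating all 360 distinct tours).
Excess = 102 − 88 = 14.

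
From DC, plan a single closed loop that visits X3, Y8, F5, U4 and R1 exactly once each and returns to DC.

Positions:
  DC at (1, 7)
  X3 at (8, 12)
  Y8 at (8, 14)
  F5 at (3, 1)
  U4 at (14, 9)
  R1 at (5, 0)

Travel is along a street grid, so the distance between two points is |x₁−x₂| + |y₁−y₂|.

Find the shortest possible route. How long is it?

DC → X3 → Y8 → F5 → U4 → R1 → DC: 12+2+18+19+18+11 = 80
DC → X3 → Y8 → F5 → R1 → U4 → DC: 12+2+18+3+18+15 = 68
DC → X3 → Y8 → U4 → F5 → R1 → DC: 12+2+11+19+3+11 = 58
DC → X3 → Y8 → U4 → R1 → F5 → DC: 12+2+11+18+3+8 = 54
DC → X3 → Y8 → R1 → F5 → U4 → DC: 12+2+17+3+19+15 = 68
DC → X3 → Y8 → R1 → U4 → F5 → DC: 12+2+17+18+19+8 = 76
DC → X3 → F5 → Y8 → U4 → R1 → DC: 12+16+18+11+18+11 = 86
DC → X3 → F5 → Y8 → R1 → U4 → DC: 12+16+18+17+18+15 = 96
DC → X3 → F5 → U4 → Y8 → R1 → DC: 12+16+19+11+17+11 = 86
DC → X3 → F5 → U4 → R1 → Y8 → DC: 12+16+19+18+17+14 = 96
DC → X3 → F5 → R1 → Y8 → U4 → DC: 12+16+3+17+11+15 = 74
DC → X3 → F5 → R1 → U4 → Y8 → DC: 12+16+3+18+11+14 = 74
DC → X3 → U4 → Y8 → F5 → R1 → DC: 12+9+11+18+3+11 = 64
DC → X3 → U4 → Y8 → R1 → F5 → DC: 12+9+11+17+3+8 = 60
… (46 more)
The minimum is 54.
One optimal route: DC → X3 → Y8 → U4 → R1 → F5 → DC (or its reverse).

Minimum total distance: 54.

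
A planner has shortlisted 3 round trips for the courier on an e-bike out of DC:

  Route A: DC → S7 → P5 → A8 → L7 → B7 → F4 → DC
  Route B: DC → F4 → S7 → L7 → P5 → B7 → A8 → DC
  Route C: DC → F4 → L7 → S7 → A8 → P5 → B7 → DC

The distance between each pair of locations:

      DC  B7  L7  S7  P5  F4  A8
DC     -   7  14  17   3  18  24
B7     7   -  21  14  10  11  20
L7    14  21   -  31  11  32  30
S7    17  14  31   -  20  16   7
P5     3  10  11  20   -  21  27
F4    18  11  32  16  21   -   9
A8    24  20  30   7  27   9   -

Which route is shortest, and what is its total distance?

130 — Route B is the shortest.

Route A: 17 + 20 + 27 + 30 + 21 + 11 + 18 = 144
Route B: 18 + 16 + 31 + 11 + 10 + 20 + 24 = 130
Route C: 18 + 32 + 31 + 7 + 27 + 10 + 7 = 132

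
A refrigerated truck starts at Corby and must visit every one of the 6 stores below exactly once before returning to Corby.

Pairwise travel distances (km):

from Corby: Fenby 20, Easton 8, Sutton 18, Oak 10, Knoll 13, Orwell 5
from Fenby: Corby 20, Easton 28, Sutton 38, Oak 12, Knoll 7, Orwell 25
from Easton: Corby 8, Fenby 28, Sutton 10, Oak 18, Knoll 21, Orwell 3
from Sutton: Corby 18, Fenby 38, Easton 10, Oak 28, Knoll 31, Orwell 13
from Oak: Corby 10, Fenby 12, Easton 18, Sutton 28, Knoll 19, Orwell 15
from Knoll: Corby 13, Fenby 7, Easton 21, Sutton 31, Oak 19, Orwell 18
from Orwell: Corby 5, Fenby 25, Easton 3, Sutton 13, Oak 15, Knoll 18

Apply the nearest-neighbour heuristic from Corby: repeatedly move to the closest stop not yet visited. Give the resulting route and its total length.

78 km along Corby → Orwell → Easton → Sutton → Oak → Fenby → Knoll → Corby.

From Corby: distances to unvisited — Orwell=5, Easton=8, Oak=10, Knoll=13, Sutton=18, Fenby=20. Nearest is Orwell (5).
From Orwell: distances to unvisited — Easton=3, Sutton=13, Oak=15, Knoll=18, Fenby=25. Nearest is Easton (3).
From Easton: distances to unvisited — Sutton=10, Oak=18, Knoll=21, Fenby=28. Nearest is Sutton (10).
From Sutton: distances to unvisited — Oak=28, Knoll=31, Fenby=38. Nearest is Oak (28).
From Oak: distances to unvisited — Fenby=12, Knoll=19. Nearest is Fenby (12).
From Fenby: distances to unvisited — Knoll=7. Nearest is Knoll (7).
Return Knoll→Corby: 13.
Total = 5 + 3 + 10 + 28 + 12 + 7 + 13 = 78.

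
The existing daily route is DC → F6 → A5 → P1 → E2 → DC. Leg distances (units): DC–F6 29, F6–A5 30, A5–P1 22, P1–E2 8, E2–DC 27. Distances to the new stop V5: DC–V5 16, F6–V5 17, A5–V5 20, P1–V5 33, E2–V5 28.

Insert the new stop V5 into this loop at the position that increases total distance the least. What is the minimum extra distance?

Insertion cost between consecutive stops i–j is d(i,V5) + d(V5,j) − d(i,j):
  between DC and F6: 16 + 17 − 29 = 4
  between F6 and A5: 17 + 20 − 30 = 7
  between A5 and P1: 20 + 33 − 22 = 31
  between P1 and E2: 33 + 28 − 8 = 53
  between E2 and DC: 28 + 16 − 27 = 17
Cheapest insertion is between DC and F6, adding 4.
New total = 116 + 4 = 120.

Minimum extra distance: 4, inserting V5 between DC and F6.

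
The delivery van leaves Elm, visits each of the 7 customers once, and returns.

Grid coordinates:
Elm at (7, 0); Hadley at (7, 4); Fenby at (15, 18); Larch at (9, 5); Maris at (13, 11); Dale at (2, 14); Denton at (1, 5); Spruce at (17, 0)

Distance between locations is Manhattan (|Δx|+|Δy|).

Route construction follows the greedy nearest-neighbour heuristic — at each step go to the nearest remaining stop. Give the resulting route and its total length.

Nearest-neighbour total = 78; route Elm → Hadley → Larch → Denton → Dale → Maris → Fenby → Spruce → Elm.

Elm → [Hadley:4 / Larch:7 / Spruce:10 / Denton:11 / Maris:17 / Dale:19 / Fenby:26] → Hadley (4)
Hadley → [Larch:3 / Denton:7 / Maris:13 / Spruce:14 / Dale:15 / Fenby:22] → Larch (3)
Larch → [Denton:8 / Maris:10 / Spruce:13 / Dale:16 / Fenby:19] → Denton (8)
Denton → [Dale:10 / Maris:18 / Spruce:21 / Fenby:27] → Dale (10)
Dale → [Maris:14 / Fenby:17 / Spruce:29] → Maris (14)
Maris → [Fenby:9 / Spruce:15] → Fenby (9)
Fenby → [Spruce:20] → Spruce (20)
Return Spruce→Elm: 10.
Total = 4 + 3 + 8 + 10 + 14 + 9 + 20 + 10 = 78.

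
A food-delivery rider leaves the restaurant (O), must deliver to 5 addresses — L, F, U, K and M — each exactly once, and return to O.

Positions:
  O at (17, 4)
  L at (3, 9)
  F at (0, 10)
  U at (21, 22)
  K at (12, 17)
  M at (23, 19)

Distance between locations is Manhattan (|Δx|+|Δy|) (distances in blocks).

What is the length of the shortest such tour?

There are 60 distinct closed tours to check (reversals are equivalent).
O→L→F→U→K→M→O: 19+4+33+14+13+21 = 104
O→L→F→U→M→K→O: 19+4+33+5+13+18 = 92
O→L→F→K→U→M→O: 19+4+19+14+5+21 = 82
O→L→F→K→M→U→O: 19+4+19+13+5+22 = 82
O→L→F→M→U→K→O: 19+4+32+5+14+18 = 92
O→L→F→M→K→U→O: 19+4+32+13+14+22 = 104
O→L→U→F→K→M→O: 19+31+33+19+13+21 = 136
O→L→U→F→M→K→O: 19+31+33+32+13+18 = 146
O→L→U→K→F→M→O: 19+31+14+19+32+21 = 136
O→L→U→K→M→F→O: 19+31+14+13+32+23 = 132
O→L→U→M→F→K→O: 19+31+5+32+19+18 = 124
O→L→U→M→K→F→O: 19+31+5+13+19+23 = 110
O→L→K→F→U→M→O: 19+17+19+33+5+21 = 114
O→L→K→F→M→U→O: 19+17+19+32+5+22 = 114
… (46 more)
The minimum is 82.
One optimal route: O → L → F → K → U → M → O (or its reverse).

Shortest round trip = 82 blocks.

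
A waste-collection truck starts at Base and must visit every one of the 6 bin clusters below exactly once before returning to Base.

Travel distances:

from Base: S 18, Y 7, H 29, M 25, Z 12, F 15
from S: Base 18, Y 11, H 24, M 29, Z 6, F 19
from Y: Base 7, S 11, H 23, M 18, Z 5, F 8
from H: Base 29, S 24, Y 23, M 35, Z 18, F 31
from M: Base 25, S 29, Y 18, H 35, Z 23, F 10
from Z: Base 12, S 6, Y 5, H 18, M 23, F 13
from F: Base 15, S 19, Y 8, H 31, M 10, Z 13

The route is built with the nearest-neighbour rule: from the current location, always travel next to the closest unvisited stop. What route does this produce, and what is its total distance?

Total distance 111 via the nearest-neighbour route Base → Y → Z → S → F → M → H → Base.

From Base: distances to unvisited — Y=7, Z=12, F=15, S=18, M=25, H=29. Nearest is Y (7).
From Y: distances to unvisited — Z=5, F=8, S=11, M=18, H=23. Nearest is Z (5).
From Z: distances to unvisited — S=6, F=13, H=18, M=23. Nearest is S (6).
From S: distances to unvisited — F=19, H=24, M=29. Nearest is F (19).
From F: distances to unvisited — M=10, H=31. Nearest is M (10).
From M: distances to unvisited — H=35. Nearest is H (35).
Return H→Base: 29.
Total = 7 + 5 + 6 + 19 + 10 + 35 + 29 = 111.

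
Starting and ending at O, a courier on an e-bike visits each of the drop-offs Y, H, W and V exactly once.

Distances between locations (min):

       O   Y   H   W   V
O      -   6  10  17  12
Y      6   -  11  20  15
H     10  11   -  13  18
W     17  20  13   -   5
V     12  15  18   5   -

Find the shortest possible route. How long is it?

Minimum total distance: 47 min.

With 4 stops there are 4!/2 = 12 distinct round trips (a route and its reverse cost the same).
O→Y→H→W→V→O: 6+11+13+5+12 = 47
O→Y→H→V→W→O: 6+11+18+5+17 = 57
O→Y→W→H→V→O: 6+20+13+18+12 = 69
O→Y→W→V→H→O: 6+20+5+18+10 = 59
O→Y→V→H→W→O: 6+15+18+13+17 = 69
O→Y→V→W→H→O: 6+15+5+13+10 = 49
O→H→Y→W→V→O: 10+11+20+5+12 = 58
O→H→Y→V→W→O: 10+11+15+5+17 = 58
O→H→W→Y→V→O: 10+13+20+15+12 = 70
O→H→V→Y→W→O: 10+18+15+20+17 = 80
O→W→Y→H→V→O: 17+20+11+18+12 = 78
O→W→H→Y→V→O: 17+13+11+15+12 = 68
The minimum is 47.
One optimal route: O → Y → H → W → V → O (or its reverse).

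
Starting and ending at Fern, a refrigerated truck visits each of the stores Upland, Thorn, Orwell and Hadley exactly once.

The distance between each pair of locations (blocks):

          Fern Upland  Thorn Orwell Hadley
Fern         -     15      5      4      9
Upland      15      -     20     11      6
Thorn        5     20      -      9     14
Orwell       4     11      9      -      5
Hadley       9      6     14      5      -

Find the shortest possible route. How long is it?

Fern→Upland→Thorn→Orwell→Hadley→Fern: 15+20+9+5+9 = 58
Fern→Upland→Thorn→Hadley→Orwell→Fern: 15+20+14+5+4 = 58
Fern→Upland→Orwell→Thorn→Hadley→Fern: 15+11+9+14+9 = 58
Fern→Upland→Orwell→Hadley→Thorn→Fern: 15+11+5+14+5 = 50
Fern→Upland→Hadley→Thorn→Orwell→Fern: 15+6+14+9+4 = 48
Fern→Upland→Hadley→Orwell→Thorn→Fern: 15+6+5+9+5 = 40
Fern→Thorn→Upland→Orwell→Hadley→Fern: 5+20+11+5+9 = 50
Fern→Thorn→Upland→Hadley→Orwell→Fern: 5+20+6+5+4 = 40
Fern→Thorn→Orwell→Upland→Hadley→Fern: 5+9+11+6+9 = 40
Fern→Thorn→Hadley→Upland→Orwell→Fern: 5+14+6+11+4 = 40
Fern→Orwell→Upland→Thorn→Hadley→Fern: 4+11+20+14+9 = 58
Fern→Orwell→Thorn→Upland→Hadley→Fern: 4+9+20+6+9 = 48
The minimum is 40.
One optimal route: Fern → Upland → Hadley → Orwell → Thorn → Fern (or its reverse).

40 blocks — the shortest possible round trip.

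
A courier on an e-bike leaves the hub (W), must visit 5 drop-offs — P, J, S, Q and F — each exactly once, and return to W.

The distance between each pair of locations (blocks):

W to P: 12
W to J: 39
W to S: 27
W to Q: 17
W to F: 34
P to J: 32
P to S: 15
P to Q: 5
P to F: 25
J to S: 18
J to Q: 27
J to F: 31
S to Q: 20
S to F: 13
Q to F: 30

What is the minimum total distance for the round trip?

Minimum total distance: 109 blocks.

With 5 stops there are 5!/2 = 60 distinct round trips (a route and its reverse cost the same).
W-P-J-S-Q-F-W: 12+32+18+20+30+34 = 146
W-P-J-S-F-Q-W: 12+32+18+13+30+17 = 122
W-P-J-Q-S-F-W: 12+32+27+20+13+34 = 138
W-P-J-Q-F-S-W: 12+32+27+30+13+27 = 141
W-P-J-F-S-Q-W: 12+32+31+13+20+17 = 125
W-P-J-F-Q-S-W: 12+32+31+30+20+27 = 152
W-P-S-J-Q-F-W: 12+15+18+27+30+34 = 136
W-P-S-J-F-Q-W: 12+15+18+31+30+17 = 123
W-P-S-Q-J-F-W: 12+15+20+27+31+34 = 139
W-P-S-Q-F-J-W: 12+15+20+30+31+39 = 147
W-P-S-F-J-Q-W: 12+15+13+31+27+17 = 115
W-P-S-F-Q-J-W: 12+15+13+30+27+39 = 136
W-P-Q-J-S-F-W: 12+5+27+18+13+34 = 109
W-P-Q-J-F-S-W: 12+5+27+31+13+27 = 115
… (46 more)
The minimum is 109.
One optimal route: W → P → Q → J → S → F → W (or its reverse).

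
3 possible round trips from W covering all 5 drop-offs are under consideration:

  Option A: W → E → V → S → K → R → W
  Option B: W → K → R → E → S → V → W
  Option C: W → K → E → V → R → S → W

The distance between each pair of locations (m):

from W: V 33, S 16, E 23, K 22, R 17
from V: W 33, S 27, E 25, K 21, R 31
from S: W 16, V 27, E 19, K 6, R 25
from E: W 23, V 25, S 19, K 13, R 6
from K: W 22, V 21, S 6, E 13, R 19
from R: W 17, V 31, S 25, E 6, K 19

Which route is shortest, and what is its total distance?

Shortest is Option A, total 117 m.

Option A: 23 + 25 + 27 + 6 + 19 + 17 = 117
Option B: 22 + 19 + 6 + 19 + 27 + 33 = 126
Option C: 22 + 13 + 25 + 31 + 25 + 16 = 132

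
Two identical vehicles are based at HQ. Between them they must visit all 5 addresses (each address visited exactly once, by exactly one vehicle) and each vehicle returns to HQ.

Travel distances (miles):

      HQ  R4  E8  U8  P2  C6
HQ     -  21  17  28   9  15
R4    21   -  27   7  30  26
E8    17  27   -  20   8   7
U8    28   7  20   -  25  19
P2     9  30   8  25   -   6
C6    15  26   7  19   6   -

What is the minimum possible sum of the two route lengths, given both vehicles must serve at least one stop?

88 miles — the smallest possible combined total.

Check every non-empty split of the stops between the two vehicles; for each half take its own optimal tour:
  {R4} + {E8, U8, P2, C6}: 42 + 70 = 112
  {E8} + {R4, U8, P2, C6}: 34 + 62 = 96
  {R4, E8} + {U8, P2, C6}: 65 + 62 = 127
  {U8} + {R4, E8, P2, C6}: 56 + 70 = 126
  {R4, U8} + {E8, P2, C6}: 56 + 39 = 95
  {E8, U8} + {R4, P2, C6}: 65 + 62 = 127
  … (15 splits in total)
  {P2} + {R4, E8, U8, C6}: 18 + 70 = 88  ← best
Best: vehicle 1 HQ → P2 → HQ = 18; vehicle 2 HQ → R4 → U8 → E8 → C6 → HQ = 70; combined 88.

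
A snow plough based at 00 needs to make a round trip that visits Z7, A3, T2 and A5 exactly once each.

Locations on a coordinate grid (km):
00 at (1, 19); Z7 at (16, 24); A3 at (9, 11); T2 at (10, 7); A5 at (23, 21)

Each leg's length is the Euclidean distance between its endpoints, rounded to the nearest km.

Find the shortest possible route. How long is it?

With 4 stops there are 4!/2 = 12 distinct round trips (a route and its reverse cost the same).
00-Z7-A3-T2-A5-00: 16+15+4+19+22 = 76
00-Z7-A3-A5-T2-00: 16+15+17+19+15 = 82
00-Z7-T2-A3-A5-00: 16+18+4+17+22 = 77
00-Z7-T2-A5-A3-00: 16+18+19+17+11 = 81
00-Z7-A5-A3-T2-00: 16+8+17+4+15 = 60
00-Z7-A5-T2-A3-00: 16+8+19+4+11 = 58
00-A3-Z7-T2-A5-00: 11+15+18+19+22 = 85
00-A3-Z7-A5-T2-00: 11+15+8+19+15 = 68
00-A3-T2-Z7-A5-00: 11+4+18+8+22 = 63
00-A3-A5-Z7-T2-00: 11+17+8+18+15 = 69
00-T2-Z7-A3-A5-00: 15+18+15+17+22 = 87
00-T2-A3-Z7-A5-00: 15+4+15+8+22 = 64
The minimum is 58.
One optimal route: 00 → Z7 → A5 → T2 → A3 → 00 (or its reverse).

58 km — the shortest possible round trip.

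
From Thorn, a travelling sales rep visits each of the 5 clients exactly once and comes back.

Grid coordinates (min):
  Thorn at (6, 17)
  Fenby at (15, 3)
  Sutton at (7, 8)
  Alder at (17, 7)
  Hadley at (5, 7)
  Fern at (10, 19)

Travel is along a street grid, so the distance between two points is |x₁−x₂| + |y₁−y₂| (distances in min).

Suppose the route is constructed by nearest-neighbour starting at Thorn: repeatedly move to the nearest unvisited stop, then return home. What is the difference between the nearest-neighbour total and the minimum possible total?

From Thorn: Fern=6, Sutton=10, Hadley=11, Alder=21, Fenby=23 → choose Fern (6).
From Fern: Sutton=14, Hadley=17, Alder=19, Fenby=21 → choose Sutton (14).
From Sutton: Hadley=3, Alder=11, Fenby=13 → choose Hadley (3).
From Hadley: Alder=12, Fenby=14 → choose Alder (12).
From Alder: Fenby=6 → choose Fenby (6).
NN route Thorn → Fern → Sutton → Hadley → Alder → Fenby → Thorn costs 64.
Optimal: Thorn → Sutton → Hadley → Fenby → Alder → Fern → Thorn costs 58 (by enumerating all 60 distinct tours).
Excess = 64 − 58 = 6.

The nearest-neighbour route is 6 min longer than optimal.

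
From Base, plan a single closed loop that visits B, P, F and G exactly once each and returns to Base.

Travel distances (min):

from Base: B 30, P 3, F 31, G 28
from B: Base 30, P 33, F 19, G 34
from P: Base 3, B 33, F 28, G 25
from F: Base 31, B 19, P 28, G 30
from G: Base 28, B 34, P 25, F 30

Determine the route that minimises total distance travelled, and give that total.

With 4 stops there are 4!/2 = 12 distinct round trips (a route and its reverse cost the same).
Base → B → P → F → G → Base: 30+33+28+30+28 = 149
Base → B → P → G → F → Base: 30+33+25+30+31 = 149
Base → B → F → P → G → Base: 30+19+28+25+28 = 130
Base → B → F → G → P → Base: 30+19+30+25+3 = 107
Base → B → G → P → F → Base: 30+34+25+28+31 = 148
Base → B → G → F → P → Base: 30+34+30+28+3 = 125
Base → P → B → F → G → Base: 3+33+19+30+28 = 113
Base → P → B → G → F → Base: 3+33+34+30+31 = 131
Base → P → F → B → G → Base: 3+28+19+34+28 = 112
Base → P → G → B → F → Base: 3+25+34+19+31 = 112
Base → F → B → P → G → Base: 31+19+33+25+28 = 136
Base → F → P → B → G → Base: 31+28+33+34+28 = 154
The minimum is 107.
One optimal route: Base → B → F → G → P → Base (or its reverse).

Shortest round trip = 107 min.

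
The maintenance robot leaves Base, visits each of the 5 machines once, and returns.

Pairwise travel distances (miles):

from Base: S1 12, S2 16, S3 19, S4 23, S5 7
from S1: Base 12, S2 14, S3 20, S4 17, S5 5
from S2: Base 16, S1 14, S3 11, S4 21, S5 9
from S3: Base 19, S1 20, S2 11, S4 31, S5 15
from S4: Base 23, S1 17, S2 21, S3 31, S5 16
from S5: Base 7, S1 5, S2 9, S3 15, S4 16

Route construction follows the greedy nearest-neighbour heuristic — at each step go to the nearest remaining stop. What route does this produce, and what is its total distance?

At Base the remaining stops are S5 7, S1 12, S2 16, S3 19, S4 23; go to S5.
At S5 the remaining stops are S1 5, S2 9, S3 15, S4 16; go to S1.
At S1 the remaining stops are S2 14, S4 17, S3 20; go to S2.
At S2 the remaining stops are S3 11, S4 21; go to S3.
At S3 the remaining stops are S4 31; go to S4.
Return S4→Base: 23.
Total = 7 + 5 + 14 + 11 + 31 + 23 = 91.

91 miles along Base → S5 → S1 → S2 → S3 → S4 → Base.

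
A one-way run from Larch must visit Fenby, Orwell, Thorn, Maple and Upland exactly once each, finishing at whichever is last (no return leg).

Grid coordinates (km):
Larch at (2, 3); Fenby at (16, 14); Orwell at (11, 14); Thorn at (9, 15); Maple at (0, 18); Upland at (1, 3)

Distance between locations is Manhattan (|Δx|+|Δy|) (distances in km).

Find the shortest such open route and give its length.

Shortest open route: 37 km.

There are 5! = 120 possible orderings.
Larch→Fenby→Orwell→Thorn→Maple→Upland: 25+5+3+12+16 = 61
Larch→Fenby→Orwell→Thorn→Upland→Maple: 25+5+3+20+16 = 69
Larch→Fenby→Orwell→Maple→Thorn→Upland: 25+5+15+12+20 = 77
Larch→Fenby→Orwell→Maple→Upland→Thorn: 25+5+15+16+20 = 81
Larch→Fenby→Orwell→Upland→Thorn→Maple: 25+5+21+20+12 = 83
Larch→Fenby→Orwell→Upland→Maple→Thorn: 25+5+21+16+12 = 79
Larch→Fenby→Thorn→Orwell→Maple→Upland: 25+8+3+15+16 = 67
Larch→Fenby→Thorn→Orwell→Upland→Maple: 25+8+3+21+16 = 73
Larch→Fenby→Thorn→Maple→Orwell→Upland: 25+8+12+15+21 = 81
Larch→Fenby→Thorn→Maple→Upland→Orwell: 25+8+12+16+21 = 82
Larch→Fenby→Thorn→Upland→Orwell→Maple: 25+8+20+21+15 = 89
Larch→Fenby→Thorn→Upland→Maple→Orwell: 25+8+20+16+15 = 84
Larch→Fenby→Maple→Orwell→Thorn→Upland: 25+20+15+3+20 = 83
Larch→Fenby→Maple→Orwell→Upland→Thorn: 25+20+15+21+20 = 101
… (106 more)
Larch→Upland→Maple→Thorn→Orwell→Fenby: 1+16+12+3+5 = 37  ← best
The minimum is 37.
One shortest path: Larch → Upland → Maple → Thorn → Orwell → Fenby.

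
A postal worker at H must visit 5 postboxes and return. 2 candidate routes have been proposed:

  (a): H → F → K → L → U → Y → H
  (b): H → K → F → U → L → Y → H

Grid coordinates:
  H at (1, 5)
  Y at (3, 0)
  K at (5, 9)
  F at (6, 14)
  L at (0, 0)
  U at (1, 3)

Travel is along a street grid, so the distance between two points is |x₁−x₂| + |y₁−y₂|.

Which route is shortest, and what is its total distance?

(a): 14 + 6 + 14 + 4 + 5 + 7 = 50
(b): 8 + 6 + 16 + 4 + 3 + 7 = 44

Shortest is (b), total 44.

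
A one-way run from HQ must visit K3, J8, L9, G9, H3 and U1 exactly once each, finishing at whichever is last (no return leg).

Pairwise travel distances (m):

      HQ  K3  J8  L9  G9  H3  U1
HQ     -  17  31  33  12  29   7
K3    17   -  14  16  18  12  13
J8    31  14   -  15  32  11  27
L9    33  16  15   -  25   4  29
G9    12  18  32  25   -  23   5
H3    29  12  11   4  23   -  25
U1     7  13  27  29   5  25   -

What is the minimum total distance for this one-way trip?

There are 6! = 720 possible orderings.
HQ - K3 - J8 - L9 - G9 - H3 - U1: 17+14+15+25+23+25 = 119
HQ - K3 - J8 - L9 - G9 - U1 - H3: 17+14+15+25+5+25 = 101
HQ - K3 - J8 - L9 - H3 - G9 - U1: 17+14+15+4+23+5 = 78
HQ - K3 - J8 - L9 - H3 - U1 - G9: 17+14+15+4+25+5 = 80
HQ - K3 - J8 - L9 - U1 - G9 - H3: 17+14+15+29+5+23 = 103
HQ - K3 - J8 - L9 - U1 - H3 - G9: 17+14+15+29+25+23 = 123
HQ - K3 - J8 - G9 - L9 - H3 - U1: 17+14+32+25+4+25 = 117
HQ - K3 - J8 - G9 - L9 - U1 - H3: 17+14+32+25+29+25 = 142
… (712 more)
HQ - G9 - U1 - K3 - J8 - H3 - L9: 12+5+13+14+11+4 = 59  ← best
The minimum is 59.
One shortest path: HQ → G9 → U1 → K3 → J8 → H3 → L9.

Shortest open route: 59 m.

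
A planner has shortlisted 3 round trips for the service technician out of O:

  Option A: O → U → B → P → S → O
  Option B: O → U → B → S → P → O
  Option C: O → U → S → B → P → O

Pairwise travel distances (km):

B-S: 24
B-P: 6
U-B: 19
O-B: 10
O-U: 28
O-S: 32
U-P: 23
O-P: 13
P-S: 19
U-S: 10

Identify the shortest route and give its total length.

Option A: 28 + 19 + 6 + 19 + 32 = 104
Option B: 28 + 19 + 24 + 19 + 13 = 103
Option C: 28 + 10 + 24 + 6 + 13 = 81

81 km — Option C is the shortest.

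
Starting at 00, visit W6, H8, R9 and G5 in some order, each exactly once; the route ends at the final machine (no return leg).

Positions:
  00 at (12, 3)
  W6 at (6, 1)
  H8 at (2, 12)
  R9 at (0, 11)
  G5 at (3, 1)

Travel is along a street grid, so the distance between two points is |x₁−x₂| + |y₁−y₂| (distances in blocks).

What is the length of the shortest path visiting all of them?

Minimum one-way distance = 26 blocks.

There are 4! = 24 possible orderings.
00 - W6 - H8 - R9 - G5: 8+15+3+13 = 39
00 - W6 - H8 - G5 - R9: 8+15+12+13 = 48
00 - W6 - R9 - H8 - G5: 8+16+3+12 = 39
00 - W6 - R9 - G5 - H8: 8+16+13+12 = 49
00 - W6 - G5 - H8 - R9: 8+3+12+3 = 26
00 - W6 - G5 - R9 - H8: 8+3+13+3 = 27
00 - H8 - W6 - R9 - G5: 19+15+16+13 = 63
00 - H8 - W6 - G5 - R9: 19+15+3+13 = 50
00 - H8 - R9 - W6 - G5: 19+3+16+3 = 41
00 - H8 - R9 - G5 - W6: 19+3+13+3 = 38
00 - H8 - G5 - W6 - R9: 19+12+3+16 = 50
00 - H8 - G5 - R9 - W6: 19+12+13+16 = 60
00 - R9 - W6 - H8 - G5: 20+16+15+12 = 63
00 - R9 - W6 - G5 - H8: 20+16+3+12 = 51
… (10 more)
The minimum is 26.
One shortest path: 00 → W6 → G5 → H8 → R9.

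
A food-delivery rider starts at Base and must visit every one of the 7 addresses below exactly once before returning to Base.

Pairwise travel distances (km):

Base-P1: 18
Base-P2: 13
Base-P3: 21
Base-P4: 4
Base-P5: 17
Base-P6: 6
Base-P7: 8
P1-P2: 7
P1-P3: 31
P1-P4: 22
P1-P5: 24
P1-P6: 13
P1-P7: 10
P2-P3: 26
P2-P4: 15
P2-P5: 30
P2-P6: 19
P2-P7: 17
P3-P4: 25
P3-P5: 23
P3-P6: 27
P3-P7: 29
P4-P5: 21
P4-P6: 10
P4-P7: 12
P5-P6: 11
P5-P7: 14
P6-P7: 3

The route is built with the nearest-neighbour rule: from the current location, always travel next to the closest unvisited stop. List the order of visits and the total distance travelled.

100 km along Base → P4 → P6 → P7 → P1 → P2 → P3 → P5 → Base.

At Base the remaining stops are P4 4, P6 6, P7 8, P2 13, P5 17, P1 18, P3 21; go to P4.
At P4 the remaining stops are P6 10, P7 12, P2 15, P5 21, P1 22, P3 25; go to P6.
At P6 the remaining stops are P7 3, P5 11, P1 13, P2 19, P3 27; go to P7.
At P7 the remaining stops are P1 10, P5 14, P2 17, P3 29; go to P1.
At P1 the remaining stops are P2 7, P5 24, P3 31; go to P2.
At P2 the remaining stops are P3 26, P5 30; go to P3.
At P3 the remaining stops are P5 23; go to P5.
Return P5→Base: 17.
Total = 4 + 10 + 3 + 10 + 7 + 26 + 23 + 17 = 100.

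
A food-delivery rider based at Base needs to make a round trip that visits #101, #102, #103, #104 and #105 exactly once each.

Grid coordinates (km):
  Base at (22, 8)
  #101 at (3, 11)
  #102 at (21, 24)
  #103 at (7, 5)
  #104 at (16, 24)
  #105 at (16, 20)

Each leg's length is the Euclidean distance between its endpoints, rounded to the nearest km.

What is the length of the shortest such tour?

Base→#101→#102→#103→#104→#105→Base: 19+22+24+21+4+13 = 103
Base→#101→#102→#103→#105→#104→Base: 19+22+24+17+4+17 = 103
Base→#101→#102→#104→#103→#105→Base: 19+22+5+21+17+13 = 97
Base→#101→#102→#104→#105→#103→Base: 19+22+5+4+17+15 = 82
Base→#101→#102→#105→#103→#104→Base: 19+22+6+17+21+17 = 102
Base→#101→#102→#105→#104→#103→Base: 19+22+6+4+21+15 = 87
Base→#101→#103→#102→#104→#105→Base: 19+7+24+5+4+13 = 72
Base→#101→#103→#102→#105→#104→Base: 19+7+24+6+4+17 = 77
Base→#101→#103→#104→#102→#105→Base: 19+7+21+5+6+13 = 71
Base→#101→#103→#104→#105→#102→Base: 19+7+21+4+6+16 = 73
Base→#101→#103→#105→#102→#104→Base: 19+7+17+6+5+17 = 71
Base→#101→#103→#105→#104→#102→Base: 19+7+17+4+5+16 = 68
Base→#101→#104→#102→#103→#105→Base: 19+18+5+24+17+13 = 96
Base→#101→#104→#102→#105→#103→Base: 19+18+5+6+17+15 = 80
… (46 more)
Base→#102→#104→#105→#101→#103→Base: 16+5+4+16+7+15 = 63  ← best
The minimum is 63.
One optimal route: Base → #102 → #104 → #105 → #101 → #103 → Base (or its reverse).

Shortest round trip = 63 km.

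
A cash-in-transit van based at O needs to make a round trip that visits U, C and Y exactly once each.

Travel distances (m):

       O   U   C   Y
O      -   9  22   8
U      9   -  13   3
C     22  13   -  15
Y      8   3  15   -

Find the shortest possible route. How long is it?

45 m — the shortest possible round trip.

With 3 stops there are 3!/2 = 3 distinct round trips (a route and its reverse cost the same).
O - U - C - Y - O: 9+13+15+8 = 45
O - U - Y - C - O: 9+3+15+22 = 49
O - C - U - Y - O: 22+13+3+8 = 46
The minimum is 45.
One optimal route: O → U → C → Y → O (or its reverse).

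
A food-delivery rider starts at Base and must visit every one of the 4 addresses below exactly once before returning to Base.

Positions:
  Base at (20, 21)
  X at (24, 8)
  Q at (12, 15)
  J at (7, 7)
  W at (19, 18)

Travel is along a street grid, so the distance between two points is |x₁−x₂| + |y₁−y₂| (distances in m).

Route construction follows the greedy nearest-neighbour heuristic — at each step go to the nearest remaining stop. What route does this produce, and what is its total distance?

At Base the remaining stops are W 4, Q 14, X 17, J 27; go to W.
At W the remaining stops are Q 10, X 15, J 23; go to Q.
At Q the remaining stops are J 13, X 19; go to J.
At J the remaining stops are X 18; go to X.
Return X→Base: 17.
Total = 4 + 10 + 13 + 18 + 17 = 62.

Nearest-neighbour total = 62 m; route Base → W → Q → J → X → Base.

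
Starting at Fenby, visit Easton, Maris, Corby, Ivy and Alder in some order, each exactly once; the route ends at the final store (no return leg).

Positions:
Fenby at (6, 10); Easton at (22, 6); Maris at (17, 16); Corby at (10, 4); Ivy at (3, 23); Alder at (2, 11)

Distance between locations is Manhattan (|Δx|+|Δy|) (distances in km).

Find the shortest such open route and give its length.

There are 5! = 120 possible orderings.
Fenby - Easton - Maris - Corby - Ivy - Alder: 20+15+19+26+13 = 93
Fenby - Easton - Maris - Corby - Alder - Ivy: 20+15+19+15+13 = 82
Fenby - Easton - Maris - Ivy - Corby - Alder: 20+15+21+26+15 = 97
Fenby - Easton - Maris - Ivy - Alder - Corby: 20+15+21+13+15 = 84
Fenby - Easton - Maris - Alder - Corby - Ivy: 20+15+20+15+26 = 96
Fenby - Easton - Maris - Alder - Ivy - Corby: 20+15+20+13+26 = 94
Fenby - Easton - Corby - Maris - Ivy - Alder: 20+14+19+21+13 = 87
Fenby - Easton - Corby - Maris - Alder - Ivy: 20+14+19+20+13 = 86
Fenby - Easton - Corby - Ivy - Maris - Alder: 20+14+26+21+20 = 101
Fenby - Easton - Corby - Ivy - Alder - Maris: 20+14+26+13+20 = 93
Fenby - Easton - Corby - Alder - Maris - Ivy: 20+14+15+20+21 = 90
Fenby - Easton - Corby - Alder - Ivy - Maris: 20+14+15+13+21 = 83
Fenby - Easton - Ivy - Maris - Corby - Alder: 20+36+21+19+15 = 111
Fenby - Easton - Ivy - Maris - Alder - Corby: 20+36+21+20+15 = 112
… (106 more)
Fenby - Alder - Ivy - Maris - Easton - Corby: 5+13+21+15+14 = 68  ← best
The minimum is 68.
One shortest path: Fenby → Alder → Ivy → Maris → Easton → Corby.

Shortest open route: 68 km.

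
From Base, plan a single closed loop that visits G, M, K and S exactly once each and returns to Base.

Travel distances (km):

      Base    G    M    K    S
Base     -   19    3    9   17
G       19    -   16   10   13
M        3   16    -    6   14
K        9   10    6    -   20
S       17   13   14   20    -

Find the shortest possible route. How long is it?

With 4 stops there are 4!/2 = 12 distinct round trips (a route and its reverse cost the same).
Base - G - M - K - S - Base: 19+16+6+20+17 = 78
Base - G - M - S - K - Base: 19+16+14+20+9 = 78
Base - G - K - M - S - Base: 19+10+6+14+17 = 66
Base - G - K - S - M - Base: 19+10+20+14+3 = 66
Base - G - S - M - K - Base: 19+13+14+6+9 = 61
Base - G - S - K - M - Base: 19+13+20+6+3 = 61
Base - M - G - K - S - Base: 3+16+10+20+17 = 66
Base - M - G - S - K - Base: 3+16+13+20+9 = 61
Base - M - K - G - S - Base: 3+6+10+13+17 = 49
Base - M - S - G - K - Base: 3+14+13+10+9 = 49
Base - K - G - M - S - Base: 9+10+16+14+17 = 66
Base - K - M - G - S - Base: 9+6+16+13+17 = 61
The minimum is 49.
One optimal route: Base → M → K → G → S → Base (or its reverse).

49 km — the shortest possible round trip.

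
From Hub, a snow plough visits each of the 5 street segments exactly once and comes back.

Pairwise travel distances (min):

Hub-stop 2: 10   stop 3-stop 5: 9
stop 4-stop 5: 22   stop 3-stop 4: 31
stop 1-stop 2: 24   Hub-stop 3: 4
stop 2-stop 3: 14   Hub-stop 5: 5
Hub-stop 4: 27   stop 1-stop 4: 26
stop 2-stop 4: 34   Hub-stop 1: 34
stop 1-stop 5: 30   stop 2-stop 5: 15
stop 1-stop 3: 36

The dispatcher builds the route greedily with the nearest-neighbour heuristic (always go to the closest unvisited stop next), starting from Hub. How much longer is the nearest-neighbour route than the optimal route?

The nearest-neighbour route is 10 min longer than optimal.

From Hub: stop 3=4, stop 5=5, stop 2=10, stop 4=27, stop 1=34 → choose stop 3 (4).
From stop 3: stop 5=9, stop 2=14, stop 4=31, stop 1=36 → choose stop 5 (9).
From stop 5: stop 2=15, stop 4=22, stop 1=30 → choose stop 2 (15).
From stop 2: stop 1=24, stop 4=34 → choose stop 1 (24).
From stop 1: stop 4=26 → choose stop 4 (26).
NN route Hub → stop 3 → stop 5 → stop 2 → stop 1 → stop 4 → Hub costs 105.
Optimal: Hub → stop 2 → stop 1 → stop 4 → stop 5 → stop 3 → Hub costs 95 (by enumerating all 60 distinct tours).
Excess = 105 − 95 = 10.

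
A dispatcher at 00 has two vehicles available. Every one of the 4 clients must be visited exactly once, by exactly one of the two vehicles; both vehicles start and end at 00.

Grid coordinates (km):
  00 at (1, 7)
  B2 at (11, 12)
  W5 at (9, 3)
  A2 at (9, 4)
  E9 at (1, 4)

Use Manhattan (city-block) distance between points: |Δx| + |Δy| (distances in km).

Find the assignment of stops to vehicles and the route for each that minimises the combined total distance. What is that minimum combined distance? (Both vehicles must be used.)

Check every non-empty split of the stops between the two vehicles; for each half take its own optimal tour:
  {B2} + {W5, A2, E9}: 30 + 24 = 54
  {W5} + {B2, A2, E9}: 24 + 36 = 60
  {B2, W5} + {A2, E9}: 38 + 22 = 60
  {A2} + {B2, W5, E9}: 22 + 38 = 60
  {B2, A2} + {W5, E9}: 36 + 24 = 60
  {W5, A2} + {B2, E9}: 24 + 36 = 60
  … (7 splits in total)
  {B2, W5, A2} + {E9}: 38 + 6 = 44  ← best
Best: vehicle 1 00 → B2 → W5 → A2 → 00 = 38; vehicle 2 00 → E9 → 00 = 6; combined 44.

44 km — the smallest possible combined total.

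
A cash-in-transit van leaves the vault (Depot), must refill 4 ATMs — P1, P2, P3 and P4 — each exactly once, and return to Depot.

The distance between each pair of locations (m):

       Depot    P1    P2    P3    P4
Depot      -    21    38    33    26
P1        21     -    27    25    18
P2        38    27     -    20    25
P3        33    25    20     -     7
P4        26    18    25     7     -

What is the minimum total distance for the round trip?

101 m — the shortest possible round trip.

There are 12 distinct closed tours to check (reversals are equivalent).
Depot - P1 - P2 - P3 - P4 - Depot: 21+27+20+7+26 = 101
Depot - P1 - P2 - P4 - P3 - Depot: 21+27+25+7+33 = 113
Depot - P1 - P3 - P2 - P4 - Depot: 21+25+20+25+26 = 117
Depot - P1 - P3 - P4 - P2 - Depot: 21+25+7+25+38 = 116
Depot - P1 - P4 - P2 - P3 - Depot: 21+18+25+20+33 = 117
Depot - P1 - P4 - P3 - P2 - Depot: 21+18+7+20+38 = 104
Depot - P2 - P1 - P3 - P4 - Depot: 38+27+25+7+26 = 123
Depot - P2 - P1 - P4 - P3 - Depot: 38+27+18+7+33 = 123
Depot - P2 - P3 - P1 - P4 - Depot: 38+20+25+18+26 = 127
Depot - P2 - P4 - P1 - P3 - Depot: 38+25+18+25+33 = 139
Depot - P3 - P1 - P2 - P4 - Depot: 33+25+27+25+26 = 136
Depot - P3 - P2 - P1 - P4 - Depot: 33+20+27+18+26 = 124
The minimum is 101.
One optimal route: Depot → P1 → P2 → P3 → P4 → Depot (or its reverse).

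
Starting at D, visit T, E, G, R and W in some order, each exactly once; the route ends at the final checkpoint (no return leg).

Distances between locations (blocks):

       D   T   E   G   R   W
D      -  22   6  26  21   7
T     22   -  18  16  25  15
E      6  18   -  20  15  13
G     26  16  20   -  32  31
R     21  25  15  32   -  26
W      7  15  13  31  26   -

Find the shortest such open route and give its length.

Shortest open route: 73 blocks.

There are 5! = 120 possible orderings.
D - T - E - G - R - W: 22+18+20+32+26 = 118
D - T - E - G - W - R: 22+18+20+31+26 = 117
D - T - E - R - G - W: 22+18+15+32+31 = 118
D - T - E - R - W - G: 22+18+15+26+31 = 112
D - T - E - W - G - R: 22+18+13+31+32 = 116
D - T - E - W - R - G: 22+18+13+26+32 = 111
D - T - G - E - R - W: 22+16+20+15+26 = 99
D - T - G - E - W - R: 22+16+20+13+26 = 97
D - T - G - R - E - W: 22+16+32+15+13 = 98
D - T - G - R - W - E: 22+16+32+26+13 = 109
D - T - G - W - E - R: 22+16+31+13+15 = 97
D - T - G - W - R - E: 22+16+31+26+15 = 110
D - T - R - E - G - W: 22+25+15+20+31 = 113
D - T - R - E - W - G: 22+25+15+13+31 = 106
… (106 more)
D - W - T - G - E - R: 7+15+16+20+15 = 73  ← best
The minimum is 73.
One shortest path: D → W → T → G → E → R.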